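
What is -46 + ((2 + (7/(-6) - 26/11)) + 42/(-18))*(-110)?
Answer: 379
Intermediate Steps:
-46 + ((2 + (7/(-6) - 26/11)) + 42/(-18))*(-110) = -46 + ((2 + (7*(-⅙) - 26*1/11)) + 42*(-1/18))*(-110) = -46 + ((2 + (-7/6 - 26/11)) - 7/3)*(-110) = -46 + ((2 - 233/66) - 7/3)*(-110) = -46 + (-101/66 - 7/3)*(-110) = -46 - 85/22*(-110) = -46 + 425 = 379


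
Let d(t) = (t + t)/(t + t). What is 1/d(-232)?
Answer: 1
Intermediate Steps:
d(t) = 1 (d(t) = (2*t)/((2*t)) = (2*t)*(1/(2*t)) = 1)
1/d(-232) = 1/1 = 1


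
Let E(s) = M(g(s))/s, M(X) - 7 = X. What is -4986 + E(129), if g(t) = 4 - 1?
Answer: -643184/129 ≈ -4985.9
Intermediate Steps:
g(t) = 3
M(X) = 7 + X
E(s) = 10/s (E(s) = (7 + 3)/s = 10/s)
-4986 + E(129) = -4986 + 10/129 = -643184/129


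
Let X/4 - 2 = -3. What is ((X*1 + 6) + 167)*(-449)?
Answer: -75881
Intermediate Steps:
X = -4 (X = 8 + 4*(-3) = 8 - 12 = -4)
((X*1 + 6) + 167)*(-449) = ((-4*1 + 6) + 167)*(-449) = ((-4 + 6) + 167)*(-449) = (2 + 167)*(-449) = 169*(-449) = -75881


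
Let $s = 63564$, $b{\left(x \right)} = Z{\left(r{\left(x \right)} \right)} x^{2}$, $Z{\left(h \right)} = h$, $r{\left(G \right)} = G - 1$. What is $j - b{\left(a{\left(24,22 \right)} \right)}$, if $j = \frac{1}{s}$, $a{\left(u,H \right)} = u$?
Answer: $- \frac{842095871}{63564} \approx -13248.0$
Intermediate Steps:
$r{\left(G \right)} = -1 + G$ ($r{\left(G \right)} = G - 1 = -1 + G$)
$b{\left(x \right)} = x^{2} \left(-1 + x\right)$ ($b{\left(x \right)} = \left(-1 + x\right) x^{2} = x^{2} \left(-1 + x\right)$)
$j = \frac{1}{63564} \approx 1.5732 \cdot 10^{-5}$
$j - b{\left(a{\left(24,22 \right)} \right)} = \frac{1}{63564} - 24^{2} \left(-1 + 24\right) = \frac{1}{63564} - 576 \cdot 23 = \frac{1}{63564} - 13248 = - \frac{842095871}{63564}$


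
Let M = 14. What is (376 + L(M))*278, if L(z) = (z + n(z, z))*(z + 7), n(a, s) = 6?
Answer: 221288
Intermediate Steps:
L(z) = (6 + z)*(7 + z) (L(z) = (z + 6)*(z + 7) = (6 + z)*(7 + z))
(376 + L(M))*278 = (376 + (42 + 14² + 13*14))*278 = (376 + (42 + 196 + 182))*278 = (376 + 420)*278 = 796*278 = 221288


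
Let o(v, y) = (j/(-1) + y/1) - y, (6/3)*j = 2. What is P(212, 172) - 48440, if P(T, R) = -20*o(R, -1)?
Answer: -48420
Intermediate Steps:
j = 1 (j = (½)*2 = 1)
o(v, y) = -1 (o(v, y) = (1/(-1) + y/1) - y = (1*(-1) + y*1) - y = (-1 + y) - y = -1)
P(T, R) = 20 (P(T, R) = -20*(-1) = 20)
P(212, 172) - 48440 = 20 - 48440 = -48420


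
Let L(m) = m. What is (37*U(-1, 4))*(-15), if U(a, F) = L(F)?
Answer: -2220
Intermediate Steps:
U(a, F) = F
(37*U(-1, 4))*(-15) = (37*4)*(-15) = 148*(-15) = -2220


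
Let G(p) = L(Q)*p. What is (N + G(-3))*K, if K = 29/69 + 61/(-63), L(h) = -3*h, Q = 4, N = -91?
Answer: 43670/1449 ≈ 30.138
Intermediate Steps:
G(p) = -12*p (G(p) = (-3*4)*p = -12*p)
K = -794/1449 (K = 29*(1/69) + 61*(-1/63) = 29/69 - 61/63 = -794/1449 ≈ -0.54796)
(N + G(-3))*K = (-91 - 12*(-3))*(-794/1449) = (-91 + 36)*(-794/1449) = -55*(-794/1449) = 43670/1449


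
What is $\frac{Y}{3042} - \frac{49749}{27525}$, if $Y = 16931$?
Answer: $\frac{104896439}{27910350} \approx 3.7583$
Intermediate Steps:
$\frac{Y}{3042} - \frac{49749}{27525} = \frac{16931}{3042} - \frac{49749}{27525} = 16931 \cdot \frac{1}{3042} - \frac{16583}{9175} = \frac{16931}{3042} - \frac{16583}{9175} = \frac{104896439}{27910350}$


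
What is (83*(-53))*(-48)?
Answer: 211152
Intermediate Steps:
(83*(-53))*(-48) = -4399*(-48) = 211152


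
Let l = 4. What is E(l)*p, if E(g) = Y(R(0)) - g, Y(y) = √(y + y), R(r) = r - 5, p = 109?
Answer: -436 + 109*I*√10 ≈ -436.0 + 344.69*I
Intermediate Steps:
R(r) = -5 + r
Y(y) = √2*√y (Y(y) = √(2*y) = √2*√y)
E(g) = -g + I*√10 (E(g) = √2*√(-5 + 0) - g = √2*√(-5) - g = √2*(I*√5) - g = I*√10 - g = -g + I*√10)
E(l)*p = (-1*4 + I*√10)*109 = (-4 + I*√10)*109 = -436 + 109*I*√10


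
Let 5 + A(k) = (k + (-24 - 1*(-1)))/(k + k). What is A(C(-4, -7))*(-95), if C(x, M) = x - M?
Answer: 2375/3 ≈ 791.67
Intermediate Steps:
A(k) = -5 + (-23 + k)/(2*k) (A(k) = -5 + (k + (-24 - 1*(-1)))/(k + k) = -5 + (k + (-24 + 1))/((2*k)) = -5 + (k - 23)*(1/(2*k)) = -5 + (-23 + k)*(1/(2*k)) = -5 + (-23 + k)/(2*k))
A(C(-4, -7))*(-95) = ((-23 - 9*(-4 - 1*(-7)))/(2*(-4 - 1*(-7))))*(-95) = ((-23 - 9*(-4 + 7))/(2*(-4 + 7)))*(-95) = ((½)*(-23 - 9*3)/3)*(-95) = ((½)*(⅓)*(-23 - 27))*(-95) = ((½)*(⅓)*(-50))*(-95) = -25/3*(-95) = 2375/3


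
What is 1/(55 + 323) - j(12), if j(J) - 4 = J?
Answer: -6047/378 ≈ -15.997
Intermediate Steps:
j(J) = 4 + J
1/(55 + 323) - j(12) = 1/(55 + 323) - (4 + 12) = 1/378 - 1*16 = 1/378 - 16 = -6047/378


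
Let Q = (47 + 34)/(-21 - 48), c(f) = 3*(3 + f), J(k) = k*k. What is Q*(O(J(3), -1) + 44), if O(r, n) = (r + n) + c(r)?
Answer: -2376/23 ≈ -103.30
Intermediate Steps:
J(k) = k**2
c(f) = 9 + 3*f
O(r, n) = 9 + n + 4*r (O(r, n) = (r + n) + (9 + 3*r) = (n + r) + (9 + 3*r) = 9 + n + 4*r)
Q = -27/23 (Q = 81/(-69) = 81*(-1/69) = -27/23 ≈ -1.1739)
Q*(O(J(3), -1) + 44) = -27*((9 - 1 + 4*3**2) + 44)/23 = -27*((9 - 1 + 4*9) + 44)/23 = -27*((9 - 1 + 36) + 44)/23 = -27*(44 + 44)/23 = -27/23*88 = -2376/23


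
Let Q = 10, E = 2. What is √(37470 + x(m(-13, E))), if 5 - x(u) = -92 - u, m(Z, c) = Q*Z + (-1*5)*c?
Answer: √37427 ≈ 193.46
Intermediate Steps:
m(Z, c) = -5*c + 10*Z (m(Z, c) = 10*Z + (-1*5)*c = 10*Z - 5*c = -5*c + 10*Z)
x(u) = 97 + u (x(u) = 5 - (-92 - u) = 5 + (92 + u) = 97 + u)
√(37470 + x(m(-13, E))) = √(37470 + (97 + (-5*2 + 10*(-13)))) = √(37470 + (97 + (-10 - 130))) = √(37470 + (97 - 140)) = √(37470 - 43) = √37427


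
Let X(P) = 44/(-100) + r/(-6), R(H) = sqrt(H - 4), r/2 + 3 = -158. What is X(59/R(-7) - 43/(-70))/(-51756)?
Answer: -998/970425 ≈ -0.0010284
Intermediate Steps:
r = -322 (r = -6 + 2*(-158) = -6 - 316 = -322)
R(H) = sqrt(-4 + H)
X(P) = 3992/75 (X(P) = 44/(-100) - 322/(-6) = 44*(-1/100) - 322*(-1/6) = -11/25 + 161/3 = 3992/75)
X(59/R(-7) - 43/(-70))/(-51756) = (3992/75)/(-51756) = (3992/75)*(-1/51756) = -998/970425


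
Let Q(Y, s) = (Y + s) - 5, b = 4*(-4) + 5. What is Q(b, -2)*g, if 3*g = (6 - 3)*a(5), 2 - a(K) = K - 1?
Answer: 36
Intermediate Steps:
a(K) = 3 - K (a(K) = 2 - (K - 1) = 2 - (-1 + K) = 2 + (1 - K) = 3 - K)
b = -11 (b = -16 + 5 = -11)
Q(Y, s) = -5 + Y + s
g = -2 (g = ((6 - 3)*(3 - 1*5))/3 = (3*(3 - 5))/3 = (3*(-2))/3 = (⅓)*(-6) = -2)
Q(b, -2)*g = (-5 - 11 - 2)*(-2) = -18*(-2) = 36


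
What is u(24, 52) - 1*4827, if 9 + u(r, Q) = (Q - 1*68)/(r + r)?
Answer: -14509/3 ≈ -4836.3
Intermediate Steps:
u(r, Q) = -9 + (-68 + Q)/(2*r) (u(r, Q) = -9 + (Q - 1*68)/(r + r) = -9 + (Q - 68)/((2*r)) = -9 + (-68 + Q)*(1/(2*r)) = -9 + (-68 + Q)/(2*r))
u(24, 52) - 1*4827 = (1/2)*(-68 + 52 - 18*24)/24 - 1*4827 = (1/2)*(1/24)*(-68 + 52 - 432) - 4827 = (1/2)*(1/24)*(-448) - 4827 = -28/3 - 4827 = -14509/3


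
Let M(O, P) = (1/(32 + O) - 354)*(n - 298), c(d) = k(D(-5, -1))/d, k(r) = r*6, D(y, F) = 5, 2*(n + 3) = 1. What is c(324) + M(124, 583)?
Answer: 298701467/2808 ≈ 1.0638e+5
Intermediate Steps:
n = -5/2 (n = -3 + (1/2)*1 = -3 + 1/2 = -5/2 ≈ -2.5000)
k(r) = 6*r
c(d) = 30/d (c(d) = (6*5)/d = 30/d)
M(O, P) = 106377 - 601/(2*(32 + O)) (M(O, P) = (1/(32 + O) - 354)*(-5/2 - 298) = (-354 + 1/(32 + O))*(-601/2) = 106377 - 601/(2*(32 + O)))
c(324) + M(124, 583) = 30/324 + 601*(11327 + 354*124)/(2*(32 + 124)) = 30*(1/324) + (601/2)*(11327 + 43896)/156 = 5/54 + (601/2)*(1/156)*55223 = 5/54 + 33189023/312 = 298701467/2808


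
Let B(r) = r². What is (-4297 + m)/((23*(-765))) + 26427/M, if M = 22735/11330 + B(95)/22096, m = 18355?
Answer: 431107155605786/39400145285 ≈ 10942.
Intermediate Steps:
M = 60460581/25034768 (M = 22735/11330 + 95²/22096 = 22735*(1/11330) + 9025*(1/22096) = 4547/2266 + 9025/22096 = 60460581/25034768 ≈ 2.4151)
(-4297 + m)/((23*(-765))) + 26427/M = (-4297 + 18355)/((23*(-765))) + 26427/(60460581/25034768) = 14058/(-17595) + 26427*(25034768/60460581) = 14058*(-1/17595) + 220531271312/20153527 = -1562/1955 + 220531271312/20153527 = 431107155605786/39400145285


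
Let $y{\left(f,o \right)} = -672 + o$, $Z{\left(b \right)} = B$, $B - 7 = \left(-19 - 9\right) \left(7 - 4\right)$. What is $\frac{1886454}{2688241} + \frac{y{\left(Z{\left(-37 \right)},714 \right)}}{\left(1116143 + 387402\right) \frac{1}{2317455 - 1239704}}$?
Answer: $\frac{124521054371052}{4041891314345} \approx 30.808$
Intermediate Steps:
$B = -77$ ($B = 7 + \left(-19 - 9\right) \left(7 - 4\right) = 7 - 84 = -77$)
$Z{\left(b \right)} = -77$
$\frac{1886454}{2688241} + \frac{y{\left(Z{\left(-37 \right)},714 \right)}}{\left(1116143 + 387402\right) \frac{1}{2317455 - 1239704}} = \frac{1886454}{2688241} + \frac{-672 + 714}{\left(1116143 + 387402\right) \frac{1}{2317455 - 1239704}} = 1886454 \cdot \frac{1}{2688241} + \frac{42}{1503545 \cdot \frac{1}{1077751}} = \frac{1886454}{2688241} + \frac{42}{1503545 \cdot \frac{1}{1077751}} = \frac{1886454}{2688241} + \frac{42}{\frac{1503545}{1077751}} = \frac{1886454}{2688241} + 42 \cdot \frac{1077751}{1503545} = \frac{1886454}{2688241} + \frac{45265542}{1503545} = \frac{124521054371052}{4041891314345}$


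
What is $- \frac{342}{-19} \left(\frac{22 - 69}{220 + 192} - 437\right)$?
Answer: $- \frac{1620819}{206} \approx -7868.1$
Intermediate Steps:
$- \frac{342}{-19} \left(\frac{22 - 69}{220 + 192} - 437\right) = \left(-342\right) \left(- \frac{1}{19}\right) \left(- \frac{47}{412} - 437\right) = 18 \left(\left(-47\right) \frac{1}{412} - 437\right) = 18 \left(- \frac{47}{412} - 437\right) = 18 \left(- \frac{180091}{412}\right) = - \frac{1620819}{206}$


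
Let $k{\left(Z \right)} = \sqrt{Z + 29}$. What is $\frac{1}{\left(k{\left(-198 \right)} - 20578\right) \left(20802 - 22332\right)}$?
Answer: $\frac{10289}{323942503545} + \frac{13 i}{647885007090} \approx 3.1762 \cdot 10^{-8} + 2.0065 \cdot 10^{-11} i$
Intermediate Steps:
$k{\left(Z \right)} = \sqrt{29 + Z}$
$\frac{1}{\left(k{\left(-198 \right)} - 20578\right) \left(20802 - 22332\right)} = \frac{1}{\left(\sqrt{29 - 198} - 20578\right) \left(20802 - 22332\right)} = \frac{1}{\left(\sqrt{-169} - 20578\right) \left(-1530\right)} = \frac{1}{\left(13 i - 20578\right) \left(-1530\right)} = \frac{1}{\left(-20578 + 13 i\right) \left(-1530\right)} = \frac{1}{31484340 - 19890 i} = \frac{31484340 + 19890 i}{991264060847700}$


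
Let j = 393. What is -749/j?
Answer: -749/393 ≈ -1.9059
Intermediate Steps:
-749/j = -749/393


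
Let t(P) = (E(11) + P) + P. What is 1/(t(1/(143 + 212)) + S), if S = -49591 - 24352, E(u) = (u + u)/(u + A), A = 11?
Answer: -355/26249408 ≈ -1.3524e-5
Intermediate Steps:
E(u) = 2*u/(11 + u) (E(u) = (u + u)/(u + 11) = (2*u)/(11 + u) = 2*u/(11 + u))
t(P) = 1 + 2*P (t(P) = (2*11/(11 + 11) + P) + P = (2*11/22 + P) + P = (2*11*(1/22) + P) + P = (1 + P) + P = 1 + 2*P)
S = -73943
1/(t(1/(143 + 212)) + S) = 1/((1 + 2/(143 + 212)) - 73943) = 1/((1 + 2/355) - 73943) = 1/(357/355 - 73943) = 1/(-26249408/355) = -355/26249408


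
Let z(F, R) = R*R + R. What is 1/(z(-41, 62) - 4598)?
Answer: -1/692 ≈ -0.0014451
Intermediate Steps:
z(F, R) = R + R**2 (z(F, R) = R**2 + R = R + R**2)
1/(z(-41, 62) - 4598) = 1/(62*(1 + 62) - 4598) = 1/(62*63 - 4598) = 1/(3906 - 4598) = 1/(-692) = -1/692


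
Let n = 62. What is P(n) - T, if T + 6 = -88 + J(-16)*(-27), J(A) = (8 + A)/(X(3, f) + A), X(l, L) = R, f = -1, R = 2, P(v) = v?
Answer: 1200/7 ≈ 171.43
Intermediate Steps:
X(l, L) = 2
J(A) = (8 + A)/(2 + A)
T = -766/7 (T = -6 + (-88 + ((8 - 16)/(2 - 16))*(-27)) = -6 + (-88 + (-8/(-14))*(-27)) = -6 + (-88 - 1/14*(-8)*(-27)) = -6 + (-88 + (4/7)*(-27)) = -6 + (-88 - 108/7) = -6 - 724/7 = -766/7 ≈ -109.43)
P(n) - T = 62 - 1*(-766/7) = 62 + 766/7 = 1200/7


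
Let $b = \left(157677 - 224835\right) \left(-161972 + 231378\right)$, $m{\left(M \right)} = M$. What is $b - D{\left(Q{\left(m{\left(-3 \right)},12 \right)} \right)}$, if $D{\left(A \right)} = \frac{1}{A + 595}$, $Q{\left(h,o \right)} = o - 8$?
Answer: $- \frac{2792039720653}{599} \approx -4.6612 \cdot 10^{9}$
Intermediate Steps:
$Q{\left(h,o \right)} = -8 + o$
$D{\left(A \right)} = \frac{1}{595 + A}$
$b = -4661168148$ ($b = \left(-67158\right) 69406 = -4661168148$)
$b - D{\left(Q{\left(m{\left(-3 \right)},12 \right)} \right)} = -4661168148 - \frac{1}{595 + \left(-8 + 12\right)} = -4661168148 - \frac{1}{595 + 4} = -4661168148 - \frac{1}{599} = - \frac{2792039720653}{599}$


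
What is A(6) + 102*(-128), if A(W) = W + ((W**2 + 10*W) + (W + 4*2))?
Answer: -12940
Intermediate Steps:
A(W) = 8 + W**2 + 12*W (A(W) = W + ((W**2 + 10*W) + (W + 8)) = W + ((W**2 + 10*W) + (8 + W)) = W + (8 + W**2 + 11*W) = 8 + W**2 + 12*W)
A(6) + 102*(-128) = (8 + 6**2 + 12*6) + 102*(-128) = (8 + 36 + 72) - 13056 = 116 - 13056 = -12940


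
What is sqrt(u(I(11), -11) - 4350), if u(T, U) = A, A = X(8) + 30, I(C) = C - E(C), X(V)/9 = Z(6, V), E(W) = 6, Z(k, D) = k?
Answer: 3*I*sqrt(474) ≈ 65.315*I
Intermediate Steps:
X(V) = 54 (X(V) = 9*6 = 54)
I(C) = -6 + C (I(C) = C - 1*6 = C - 6 = -6 + C)
A = 84 (A = 54 + 30 = 84)
u(T, U) = 84
sqrt(u(I(11), -11) - 4350) = sqrt(84 - 4350) = sqrt(-4266) = 3*I*sqrt(474)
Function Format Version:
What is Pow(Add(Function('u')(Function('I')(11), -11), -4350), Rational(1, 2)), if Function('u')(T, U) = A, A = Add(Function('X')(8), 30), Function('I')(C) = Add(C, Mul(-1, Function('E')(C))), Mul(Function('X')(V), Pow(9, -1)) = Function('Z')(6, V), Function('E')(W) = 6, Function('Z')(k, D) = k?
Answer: Mul(3, I, Pow(474, Rational(1, 2))) ≈ Mul(65.315, I)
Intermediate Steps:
Function('X')(V) = 54 (Function('X')(V) = Mul(9, 6) = 54)
Function('I')(C) = Add(-6, C) (Function('I')(C) = Add(C, Mul(-1, 6)) = Add(C, -6) = Add(-6, C))
A = 84 (A = Add(54, 30) = 84)
Function('u')(T, U) = 84
Pow(Add(Function('u')(Function('I')(11), -11), -4350), Rational(1, 2)) = Pow(Add(84, -4350), Rational(1, 2)) = Pow(-4266, Rational(1, 2)) = Mul(3, I, Pow(474, Rational(1, 2)))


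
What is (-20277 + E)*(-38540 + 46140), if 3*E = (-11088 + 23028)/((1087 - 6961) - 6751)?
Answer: -15564867184/101 ≈ -1.5411e+8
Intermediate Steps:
E = -796/2525 (E = ((-11088 + 23028)/((1087 - 6961) - 6751))/3 = (11940/(-5874 - 6751))/3 = (11940/(-12625))/3 = (11940*(-1/12625))/3 = (⅓)*(-2388/2525) = -796/2525 ≈ -0.31525)
(-20277 + E)*(-38540 + 46140) = (-20277 - 796/2525)*(-38540 + 46140) = -51200221/2525*7600 = -15564867184/101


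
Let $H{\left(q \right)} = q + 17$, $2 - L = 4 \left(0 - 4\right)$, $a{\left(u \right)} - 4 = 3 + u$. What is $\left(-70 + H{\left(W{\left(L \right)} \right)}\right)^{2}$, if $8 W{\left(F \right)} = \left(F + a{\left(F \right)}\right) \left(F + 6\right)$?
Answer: $5776$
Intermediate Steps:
$a{\left(u \right)} = 7 + u$ ($a{\left(u \right)} = 4 + \left(3 + u\right) = 7 + u$)
$L = 18$ ($L = 2 - 4 \left(0 - 4\right) = 2 - 4 \left(-4\right) = 2 - -16 = 2 + 16 = 18$)
$W{\left(F \right)} = \frac{\left(6 + F\right) \left(7 + 2 F\right)}{8}$ ($W{\left(F \right)} = \frac{\left(F + \left(7 + F\right)\right) \left(F + 6\right)}{8} = \frac{\left(7 + 2 F\right) \left(6 + F\right)}{8} = \frac{\left(6 + F\right) \left(7 + 2 F\right)}{8}$)
$H{\left(q \right)} = 17 + q$
$\left(-70 + H{\left(W{\left(L \right)} \right)}\right)^{2} = \left(-70 + \left(17 + \left(\frac{21}{4} + \frac{18^{2}}{4} + \frac{19}{8} \cdot 18\right)\right)\right)^{2} = \left(-70 + \left(17 + \left(\frac{21}{4} + \frac{1}{4} \cdot 324 + \frac{171}{4}\right)\right)\right)^{2} = \left(-70 + \left(17 + \left(\frac{21}{4} + 81 + \frac{171}{4}\right)\right)\right)^{2} = \left(-70 + \left(17 + 129\right)\right)^{2} = \left(-70 + 146\right)^{2} = 76^{2} = 5776$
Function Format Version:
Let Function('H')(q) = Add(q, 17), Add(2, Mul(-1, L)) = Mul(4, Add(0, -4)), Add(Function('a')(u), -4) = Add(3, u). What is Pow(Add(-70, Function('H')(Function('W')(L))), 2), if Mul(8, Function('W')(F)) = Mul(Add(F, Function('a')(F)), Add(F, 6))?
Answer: 5776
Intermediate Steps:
Function('a')(u) = Add(7, u) (Function('a')(u) = Add(4, Add(3, u)) = Add(7, u))
L = 18 (L = Add(2, Mul(-1, Mul(4, Add(0, -4)))) = Add(2, Mul(-1, Mul(4, -4))) = Add(2, Mul(-1, -16)) = Add(2, 16) = 18)
Function('W')(F) = Mul(Rational(1, 8), Add(6, F), Add(7, Mul(2, F))) (Function('W')(F) = Mul(Rational(1, 8), Mul(Add(F, Add(7, F)), Add(F, 6))) = Mul(Rational(1, 8), Mul(Add(7, Mul(2, F)), Add(6, F))) = Mul(Rational(1, 8), Mul(Add(6, F), Add(7, Mul(2, F)))) = Mul(Rational(1, 8), Add(6, F), Add(7, Mul(2, F))))
Function('H')(q) = Add(17, q)
Pow(Add(-70, Function('H')(Function('W')(L))), 2) = Pow(Add(-70, Add(17, Add(Rational(21, 4), Mul(Rational(1, 4), Pow(18, 2)), Mul(Rational(19, 8), 18)))), 2) = Pow(Add(-70, Add(17, Add(Rational(21, 4), Mul(Rational(1, 4), 324), Rational(171, 4)))), 2) = Pow(Add(-70, Add(17, Add(Rational(21, 4), 81, Rational(171, 4)))), 2) = Pow(Add(-70, Add(17, 129)), 2) = Pow(Add(-70, 146), 2) = Pow(76, 2) = 5776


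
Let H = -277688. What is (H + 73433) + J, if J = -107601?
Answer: -311856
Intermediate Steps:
(H + 73433) + J = (-277688 + 73433) - 107601 = -204255 - 107601 = -311856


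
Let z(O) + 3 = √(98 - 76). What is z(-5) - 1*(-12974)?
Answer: 12971 + √22 ≈ 12976.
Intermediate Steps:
z(O) = -3 + √22 (z(O) = -3 + √(98 - 76) = -3 + √22)
z(-5) - 1*(-12974) = (-3 + √22) - 1*(-12974) = (-3 + √22) + 12974 = 12971 + √22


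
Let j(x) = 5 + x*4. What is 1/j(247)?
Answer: 1/993 ≈ 0.0010071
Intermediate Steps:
j(x) = 5 + 4*x
1/j(247) = 1/(5 + 4*247) = 1/(5 + 988) = 1/993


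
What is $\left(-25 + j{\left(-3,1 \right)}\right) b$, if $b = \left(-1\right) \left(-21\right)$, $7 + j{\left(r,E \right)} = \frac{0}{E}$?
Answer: $-672$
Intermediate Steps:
$j{\left(r,E \right)} = -7$ ($j{\left(r,E \right)} = -7 + \frac{0}{E} = -7 + 0 = -7$)
$b = 21$
$\left(-25 + j{\left(-3,1 \right)}\right) b = \left(-25 - 7\right) 21 = \left(-32\right) 21 = -672$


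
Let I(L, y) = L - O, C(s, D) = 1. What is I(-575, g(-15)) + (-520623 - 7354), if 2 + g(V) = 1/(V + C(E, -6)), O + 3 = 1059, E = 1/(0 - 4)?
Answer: -529608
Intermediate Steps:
E = -¼ (E = 1/(-4) = -¼ ≈ -0.25000)
O = 1056 (O = -3 + 1059 = 1056)
g(V) = -2 + 1/(1 + V) (g(V) = -2 + 1/(V + 1) = -2 + 1/(1 + V))
I(L, y) = -1056 + L (I(L, y) = L - 1*1056 = L - 1056 = -1056 + L)
I(-575, g(-15)) + (-520623 - 7354) = (-1056 - 575) + (-520623 - 7354) = -1631 - 527977 = -529608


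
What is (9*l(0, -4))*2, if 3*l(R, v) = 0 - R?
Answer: 0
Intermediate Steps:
l(R, v) = -R/3 (l(R, v) = (0 - R)/3 = (-R)/3 = -R/3)
(9*l(0, -4))*2 = (9*(-1/3*0))*2 = (9*0)*2 = 0*2 = 0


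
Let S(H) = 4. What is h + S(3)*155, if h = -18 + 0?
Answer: 602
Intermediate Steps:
h = -18
h + S(3)*155 = -18 + 4*155 = -18 + 620 = 602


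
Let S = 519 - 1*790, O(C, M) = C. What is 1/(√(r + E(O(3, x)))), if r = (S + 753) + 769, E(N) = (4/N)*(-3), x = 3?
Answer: √1247/1247 ≈ 0.028318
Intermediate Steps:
E(N) = -12/N
S = -271 (S = 519 - 790 = -271)
r = 1251 (r = (-271 + 753) + 769 = 482 + 769 = 1251)
1/(√(r + E(O(3, x)))) = 1/(√(1251 - 12/3)) = 1/(√(1251 - 12*⅓)) = 1/(√(1251 - 4)) = 1/(√1247) = √1247/1247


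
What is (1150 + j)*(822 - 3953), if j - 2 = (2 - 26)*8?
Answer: -3005760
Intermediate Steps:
j = -190 (j = 2 + (2 - 26)*8 = 2 - 24*8 = 2 - 192 = -190)
(1150 + j)*(822 - 3953) = (1150 - 190)*(822 - 3953) = 960*(-3131) = -3005760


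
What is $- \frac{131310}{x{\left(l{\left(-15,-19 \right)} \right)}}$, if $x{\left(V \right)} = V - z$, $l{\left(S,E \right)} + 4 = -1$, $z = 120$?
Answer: $\frac{26262}{25} \approx 1050.5$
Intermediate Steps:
$l{\left(S,E \right)} = -5$ ($l{\left(S,E \right)} = -4 - 1 = -5$)
$x{\left(V \right)} = -120 + V$ ($x{\left(V \right)} = V - 120 = -120 + V$)
$- \frac{131310}{x{\left(l{\left(-15,-19 \right)} \right)}} = - \frac{131310}{-120 - 5} = - \frac{131310}{-125} = \left(-131310\right) \left(- \frac{1}{125}\right) = \frac{26262}{25}$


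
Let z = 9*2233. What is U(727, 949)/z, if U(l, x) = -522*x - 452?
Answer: -495830/20097 ≈ -24.672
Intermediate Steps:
U(l, x) = -452 - 522*x
z = 20097
U(727, 949)/z = (-452 - 522*949)/20097 = (-452 - 495378)*(1/20097) = -495830*1/20097 = -495830/20097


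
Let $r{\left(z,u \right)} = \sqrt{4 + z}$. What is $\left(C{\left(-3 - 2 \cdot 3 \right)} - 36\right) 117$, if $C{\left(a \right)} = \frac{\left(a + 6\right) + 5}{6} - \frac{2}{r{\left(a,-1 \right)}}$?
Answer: $-4173 + \frac{234 i \sqrt{5}}{5} \approx -4173.0 + 104.65 i$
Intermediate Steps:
$C{\left(a \right)} = \frac{11}{6} - \frac{2}{\sqrt{4 + a}} + \frac{a}{6}$ ($C{\left(a \right)} = \frac{\left(a + 6\right) + 5}{6} - \frac{2}{\sqrt{4 + a}} = \left(\left(6 + a\right) + 5\right) \frac{1}{6} - \frac{2}{\sqrt{4 + a}} = \left(11 + a\right) \frac{1}{6} - \frac{2}{\sqrt{4 + a}} = \left(\frac{11}{6} + \frac{a}{6}\right) - \frac{2}{\sqrt{4 + a}} = \frac{11}{6} - \frac{2}{\sqrt{4 + a}} + \frac{a}{6}$)
$\left(C{\left(-3 - 2 \cdot 3 \right)} - 36\right) 117 = \left(\left(\frac{11}{6} - \frac{2}{\sqrt{4 - \left(3 + 2 \cdot 3\right)}} + \frac{-3 - 2 \cdot 3}{6}\right) - 36\right) 117 = \left(\left(\frac{11}{6} - \frac{2}{\sqrt{4 - 9}} + \frac{-3 - 6}{6}\right) - 36\right) 117 = \left(\left(\frac{11}{6} - \frac{2}{\sqrt{4 - 9}} + \frac{1}{6} \left(-9\right)\right) - 36\right) 117 = \left(\left(\frac{11}{6} - \frac{2}{i \sqrt{5}} - \frac{3}{2}\right) - 36\right) 117 = \left(\left(\frac{11}{6} - 2 \left(- \frac{i \sqrt{5}}{5}\right) - \frac{3}{2}\right) - 36\right) 117 = \left(\left(\frac{11}{6} + \frac{2 i \sqrt{5}}{5} - \frac{3}{2}\right) - 36\right) 117 = \left(\left(\frac{1}{3} + \frac{2 i \sqrt{5}}{5}\right) - 36\right) 117 = \left(- \frac{107}{3} + \frac{2 i \sqrt{5}}{5}\right) 117 = -4173 + \frac{234 i \sqrt{5}}{5}$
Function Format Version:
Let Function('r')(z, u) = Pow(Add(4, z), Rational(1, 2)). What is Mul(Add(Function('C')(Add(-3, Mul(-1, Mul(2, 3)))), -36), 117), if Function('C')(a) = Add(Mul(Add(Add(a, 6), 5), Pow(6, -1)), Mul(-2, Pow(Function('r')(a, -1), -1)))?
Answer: Add(-4173, Mul(Rational(234, 5), I, Pow(5, Rational(1, 2)))) ≈ Add(-4173.0, Mul(104.65, I))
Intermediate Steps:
Function('C')(a) = Add(Rational(11, 6), Mul(-2, Pow(Add(4, a), Rational(-1, 2))), Mul(Rational(1, 6), a)) (Function('C')(a) = Add(Mul(Add(Add(a, 6), 5), Pow(6, -1)), Mul(-2, Pow(Pow(Add(4, a), Rational(1, 2)), -1))) = Add(Mul(Add(Add(6, a), 5), Rational(1, 6)), Mul(-2, Pow(Add(4, a), Rational(-1, 2)))) = Add(Mul(Add(11, a), Rational(1, 6)), Mul(-2, Pow(Add(4, a), Rational(-1, 2)))) = Add(Add(Rational(11, 6), Mul(Rational(1, 6), a)), Mul(-2, Pow(Add(4, a), Rational(-1, 2)))) = Add(Rational(11, 6), Mul(-2, Pow(Add(4, a), Rational(-1, 2))), Mul(Rational(1, 6), a)))
Mul(Add(Function('C')(Add(-3, Mul(-1, Mul(2, 3)))), -36), 117) = Mul(Add(Add(Rational(11, 6), Mul(-2, Pow(Add(4, Add(-3, Mul(-1, Mul(2, 3)))), Rational(-1, 2))), Mul(Rational(1, 6), Add(-3, Mul(-1, Mul(2, 3))))), -36), 117) = Mul(Add(Add(Rational(11, 6), Mul(-2, Pow(Add(4, Add(-3, Mul(-1, 6))), Rational(-1, 2))), Mul(Rational(1, 6), Add(-3, Mul(-1, 6)))), -36), 117) = Mul(Add(Add(Rational(11, 6), Mul(-2, Pow(Add(4, Add(-3, -6)), Rational(-1, 2))), Mul(Rational(1, 6), Add(-3, -6))), -36), 117) = Mul(Add(Add(Rational(11, 6), Mul(-2, Pow(Add(4, -9), Rational(-1, 2))), Mul(Rational(1, 6), -9)), -36), 117) = Mul(Add(Add(Rational(11, 6), Mul(-2, Pow(-5, Rational(-1, 2))), Rational(-3, 2)), -36), 117) = Mul(Add(Add(Rational(11, 6), Mul(-2, Mul(Rational(-1, 5), I, Pow(5, Rational(1, 2)))), Rational(-3, 2)), -36), 117) = Mul(Add(Add(Rational(11, 6), Mul(Rational(2, 5), I, Pow(5, Rational(1, 2))), Rational(-3, 2)), -36), 117) = Mul(Add(Add(Rational(1, 3), Mul(Rational(2, 5), I, Pow(5, Rational(1, 2)))), -36), 117) = Mul(Add(Rational(-107, 3), Mul(Rational(2, 5), I, Pow(5, Rational(1, 2)))), 117) = Add(-4173, Mul(Rational(234, 5), I, Pow(5, Rational(1, 2))))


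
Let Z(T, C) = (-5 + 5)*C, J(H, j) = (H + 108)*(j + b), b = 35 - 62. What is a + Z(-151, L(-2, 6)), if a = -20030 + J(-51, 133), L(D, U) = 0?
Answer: -13988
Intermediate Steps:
b = -27
J(H, j) = (-27 + j)*(108 + H) (J(H, j) = (H + 108)*(j - 27) = (108 + H)*(-27 + j) = (-27 + j)*(108 + H))
Z(T, C) = 0 (Z(T, C) = 0*C = 0)
a = -13988 (a = -20030 + (-2916 - 27*(-51) + 108*133 - 51*133) = -20030 + (-2916 + 1377 + 14364 - 6783) = -20030 + 6042 = -13988)
a + Z(-151, L(-2, 6)) = -13988 + 0 = -13988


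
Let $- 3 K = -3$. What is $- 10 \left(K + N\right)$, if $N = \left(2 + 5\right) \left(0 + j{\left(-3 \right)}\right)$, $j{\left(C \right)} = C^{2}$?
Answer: $-640$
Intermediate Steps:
$K = 1$ ($K = \left(- \frac{1}{3}\right) \left(-3\right) = 1$)
$N = 63$ ($N = \left(2 + 5\right) \left(0 + \left(-3\right)^{2}\right) = 7 \left(0 + 9\right) = 7 \cdot 9 = 63$)
$- 10 \left(K + N\right) = - 10 \left(1 + 63\right) = \left(-10\right) 64 = -640$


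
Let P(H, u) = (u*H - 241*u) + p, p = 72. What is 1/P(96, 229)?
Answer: -1/33133 ≈ -3.0181e-5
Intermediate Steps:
P(H, u) = 72 - 241*u + H*u (P(H, u) = (u*H - 241*u) + 72 = (H*u - 241*u) + 72 = (-241*u + H*u) + 72 = 72 - 241*u + H*u)
1/P(96, 229) = 1/(72 - 241*229 + 96*229) = 1/(72 - 55189 + 21984) = 1/(-33133) = -1/33133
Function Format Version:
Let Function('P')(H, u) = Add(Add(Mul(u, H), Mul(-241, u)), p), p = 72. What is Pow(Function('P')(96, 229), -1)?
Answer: Rational(-1, 33133) ≈ -3.0181e-5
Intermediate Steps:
Function('P')(H, u) = Add(72, Mul(-241, u), Mul(H, u)) (Function('P')(H, u) = Add(Add(Mul(u, H), Mul(-241, u)), 72) = Add(Add(Mul(H, u), Mul(-241, u)), 72) = Add(Add(Mul(-241, u), Mul(H, u)), 72) = Add(72, Mul(-241, u), Mul(H, u)))
Pow(Function('P')(96, 229), -1) = Pow(Add(72, Mul(-241, 229), Mul(96, 229)), -1) = Pow(Add(72, -55189, 21984), -1) = Pow(-33133, -1) = Rational(-1, 33133)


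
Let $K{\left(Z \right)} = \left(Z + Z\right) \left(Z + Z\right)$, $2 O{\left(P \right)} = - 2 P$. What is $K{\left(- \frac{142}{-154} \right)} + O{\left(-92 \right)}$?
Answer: $\frac{565632}{5929} \approx 95.401$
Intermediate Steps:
$O{\left(P \right)} = - P$ ($O{\left(P \right)} = \frac{\left(-2\right) P}{2} = - P$)
$K{\left(Z \right)} = 4 Z^{2}$ ($K{\left(Z \right)} = 2 Z 2 Z = 4 Z^{2}$)
$K{\left(- \frac{142}{-154} \right)} + O{\left(-92 \right)} = 4 \left(- \frac{142}{-154}\right)^{2} - -92 = 4 \left(\left(-142\right) \left(- \frac{1}{154}\right)\right)^{2} + 92 = 4 \left(\frac{71}{77}\right)^{2} + 92 = 4 \cdot \frac{5041}{5929} + 92 = \frac{20164}{5929} + 92 = \frac{565632}{5929}$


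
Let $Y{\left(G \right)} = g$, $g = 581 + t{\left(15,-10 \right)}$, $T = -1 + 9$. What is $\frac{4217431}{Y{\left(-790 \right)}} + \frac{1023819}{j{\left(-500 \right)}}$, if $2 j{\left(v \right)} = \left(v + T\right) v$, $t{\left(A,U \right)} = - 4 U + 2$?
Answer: $\frac{173127284079}{25543000} \approx 6777.9$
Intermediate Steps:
$T = 8$
$t{\left(A,U \right)} = 2 - 4 U$
$g = 623$ ($g = 581 + \left(2 - -40\right) = 581 + \left(2 + 40\right) = 581 + 42 = 623$)
$j{\left(v \right)} = \frac{v \left(8 + v\right)}{2}$ ($j{\left(v \right)} = \frac{\left(v + 8\right) v}{2} = \frac{\left(8 + v\right) v}{2} = \frac{v \left(8 + v\right)}{2}$)
$Y{\left(G \right)} = 623$
$\frac{4217431}{Y{\left(-790 \right)}} + \frac{1023819}{j{\left(-500 \right)}} = \frac{4217431}{623} + \frac{1023819}{\frac{1}{2} \left(-500\right) \left(8 - 500\right)} = 4217431 \cdot \frac{1}{623} + \frac{1023819}{\frac{1}{2} \left(-500\right) \left(-492\right)} = \frac{4217431}{623} + \frac{1023819}{123000} = \frac{4217431}{623} + 1023819 \cdot \frac{1}{123000} = \frac{4217431}{623} + \frac{341273}{41000} = \frac{173127284079}{25543000}$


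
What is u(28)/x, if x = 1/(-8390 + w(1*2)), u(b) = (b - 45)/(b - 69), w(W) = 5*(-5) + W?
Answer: -143021/41 ≈ -3488.3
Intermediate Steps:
w(W) = -25 + W
u(b) = (-45 + b)/(-69 + b)
x = -1/8413 (x = 1/(-8390 + (-25 + 1*2)) = 1/(-8390 + (-25 + 2)) = 1/(-8390 - 23) = 1/(-8413) = -1/8413 ≈ -0.00011886)
u(28)/x = ((-45 + 28)/(-69 + 28))/(-1/8413) = (-17/(-41))*(-8413) = -1/41*(-17)*(-8413) = (17/41)*(-8413) = -143021/41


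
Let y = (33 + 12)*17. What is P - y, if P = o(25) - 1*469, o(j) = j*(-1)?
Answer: -1259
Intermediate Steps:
o(j) = -j
y = 765 (y = 45*17 = 765)
P = -494 (P = -1*25 - 1*469 = -25 - 469 = -494)
P - y = -494 - 1*765 = -494 - 765 = -1259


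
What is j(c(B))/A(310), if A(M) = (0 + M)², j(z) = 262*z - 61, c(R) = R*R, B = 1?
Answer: 201/96100 ≈ 0.0020916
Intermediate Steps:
c(R) = R²
j(z) = -61 + 262*z
A(M) = M²
j(c(B))/A(310) = (-61 + 262*1²)/(310²) = (-61 + 262*1)/96100 = (-61 + 262)*(1/96100) = 201*(1/96100) = 201/96100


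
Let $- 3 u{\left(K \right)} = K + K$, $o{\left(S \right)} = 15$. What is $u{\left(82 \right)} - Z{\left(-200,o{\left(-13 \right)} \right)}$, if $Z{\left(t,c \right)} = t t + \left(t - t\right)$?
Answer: $- \frac{120164}{3} \approx -40055.0$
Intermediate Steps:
$Z{\left(t,c \right)} = t^{2}$ ($Z{\left(t,c \right)} = t^{2} + 0 = t^{2}$)
$u{\left(K \right)} = - \frac{2 K}{3}$ ($u{\left(K \right)} = - \frac{K + K}{3} = - \frac{2 K}{3}$)
$u{\left(82 \right)} - Z{\left(-200,o{\left(-13 \right)} \right)} = \left(- \frac{2}{3}\right) 82 - \left(-200\right)^{2} = - \frac{164}{3} - 40000 = - \frac{120164}{3}$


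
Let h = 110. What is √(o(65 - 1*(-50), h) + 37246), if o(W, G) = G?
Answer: 2*√9339 ≈ 193.28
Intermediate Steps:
√(o(65 - 1*(-50), h) + 37246) = √(110 + 37246) = √37356 = 2*√9339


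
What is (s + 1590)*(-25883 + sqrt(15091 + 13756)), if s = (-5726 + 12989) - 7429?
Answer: -36857392 + 1424*sqrt(28847) ≈ -3.6616e+7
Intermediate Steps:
s = -166 (s = 7263 - 7429 = -166)
(s + 1590)*(-25883 + sqrt(15091 + 13756)) = (-166 + 1590)*(-25883 + sqrt(15091 + 13756)) = 1424*(-25883 + sqrt(28847)) = -36857392 + 1424*sqrt(28847)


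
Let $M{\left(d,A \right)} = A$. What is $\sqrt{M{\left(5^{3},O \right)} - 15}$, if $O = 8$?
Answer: $i \sqrt{7} \approx 2.6458 i$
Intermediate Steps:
$\sqrt{M{\left(5^{3},O \right)} - 15} = \sqrt{8 - 15} = \sqrt{-7} = i \sqrt{7}$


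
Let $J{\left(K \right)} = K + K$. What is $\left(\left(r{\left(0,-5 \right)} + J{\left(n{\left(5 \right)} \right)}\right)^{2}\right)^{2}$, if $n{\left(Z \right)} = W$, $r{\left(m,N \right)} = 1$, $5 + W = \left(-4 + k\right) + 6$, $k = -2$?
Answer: $6561$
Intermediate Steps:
$W = -5$ ($W = -5 + \left(\left(-4 - 2\right) + 6\right) = -5 + \left(-6 + 6\right) = -5 + 0 = -5$)
$n{\left(Z \right)} = -5$
$J{\left(K \right)} = 2 K$
$\left(\left(r{\left(0,-5 \right)} + J{\left(n{\left(5 \right)} \right)}\right)^{2}\right)^{2} = \left(\left(1 + 2 \left(-5\right)\right)^{2}\right)^{2} = \left(\left(1 - 10\right)^{2}\right)^{2} = \left(\left(-9\right)^{2}\right)^{2} = 81^{2} = 6561$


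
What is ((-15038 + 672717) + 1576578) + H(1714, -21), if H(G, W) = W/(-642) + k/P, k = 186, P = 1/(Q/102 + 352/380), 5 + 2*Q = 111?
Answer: 772274522049/345610 ≈ 2.2345e+6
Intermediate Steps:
Q = 53 (Q = -5/2 + (½)*111 = -5/2 + 111/2 = 53)
P = 9690/14011 (P = 1/(53/102 + 352/380) = 1/(53*(1/102) + 352*(1/380)) = 1/(53/102 + 88/95) = 1/(14011/9690) = 9690/14011 ≈ 0.69160)
H(G, W) = 434341/1615 - W/642 (H(G, W) = W/(-642) + 186/(9690/14011) = W*(-1/642) + 186*(14011/9690) = -W/642 + 434341/1615 = 434341/1615 - W/642)
((-15038 + 672717) + 1576578) + H(1714, -21) = ((-15038 + 672717) + 1576578) + (434341/1615 - 1/642*(-21)) = (657679 + 1576578) + (434341/1615 + 7/214) = 2234257 + 92960279/345610 = 772274522049/345610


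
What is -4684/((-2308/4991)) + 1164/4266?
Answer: 4155523709/410247 ≈ 10129.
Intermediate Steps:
-4684/((-2308/4991)) + 1164/4266 = -4684/((-2308*1/4991)) + 1164*(1/4266) = -4684/(-2308/4991) + 194/711 = -4684*(-4991/2308) + 194/711 = 5844461/577 + 194/711 = 4155523709/410247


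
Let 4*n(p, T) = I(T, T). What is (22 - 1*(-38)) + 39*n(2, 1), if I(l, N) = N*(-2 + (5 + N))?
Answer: 99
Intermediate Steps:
I(l, N) = N*(3 + N)
n(p, T) = T*(3 + T)/4 (n(p, T) = (T*(3 + T))/4 = T*(3 + T)/4)
(22 - 1*(-38)) + 39*n(2, 1) = (22 - 1*(-38)) + 39*((¼)*1*(3 + 1)) = (22 + 38) + 39*((¼)*1*4) = 60 + 39*1 = 60 + 39 = 99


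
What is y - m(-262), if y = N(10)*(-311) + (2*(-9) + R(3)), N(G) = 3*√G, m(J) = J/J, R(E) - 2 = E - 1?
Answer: -15 - 933*√10 ≈ -2965.4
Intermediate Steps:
R(E) = 1 + E (R(E) = 2 + (E - 1) = 2 + (-1 + E) = 1 + E)
m(J) = 1
y = -14 - 933*√10 (y = (3*√10)*(-311) + (2*(-9) + (1 + 3)) = -933*√10 + (-18 + 4) = -933*√10 - 14 = -14 - 933*√10 ≈ -2964.4)
y - m(-262) = (-14 - 933*√10) - 1*1 = (-14 - 933*√10) - 1 = -15 - 933*√10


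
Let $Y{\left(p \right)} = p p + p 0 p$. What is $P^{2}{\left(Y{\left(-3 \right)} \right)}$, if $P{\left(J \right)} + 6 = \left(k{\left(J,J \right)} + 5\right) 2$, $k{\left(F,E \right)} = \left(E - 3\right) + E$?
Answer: $1156$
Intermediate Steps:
$k{\left(F,E \right)} = -3 + 2 E$ ($k{\left(F,E \right)} = \left(-3 + E\right) + E = -3 + 2 E$)
$Y{\left(p \right)} = p^{2}$ ($Y{\left(p \right)} = p^{2} + 0 p = p^{2} + 0 = p^{2}$)
$P{\left(J \right)} = -2 + 4 J$ ($P{\left(J \right)} = -6 + \left(\left(-3 + 2 J\right) + 5\right) 2 = -6 + \left(2 + 2 J\right) 2 = -6 + \left(4 + 4 J\right) = -2 + 4 J$)
$P^{2}{\left(Y{\left(-3 \right)} \right)} = \left(-2 + 4 \left(-3\right)^{2}\right)^{2} = \left(-2 + 4 \cdot 9\right)^{2} = \left(-2 + 36\right)^{2} = 34^{2} = 1156$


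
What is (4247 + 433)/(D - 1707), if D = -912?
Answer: -520/291 ≈ -1.7869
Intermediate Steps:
(4247 + 433)/(D - 1707) = (4247 + 433)/(-912 - 1707) = 4680/(-2619) = 4680*(-1/2619) = -520/291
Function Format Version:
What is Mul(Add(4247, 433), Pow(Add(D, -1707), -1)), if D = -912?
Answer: Rational(-520, 291) ≈ -1.7869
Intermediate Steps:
Mul(Add(4247, 433), Pow(Add(D, -1707), -1)) = Mul(Add(4247, 433), Pow(Add(-912, -1707), -1)) = Mul(4680, Pow(-2619, -1)) = Mul(4680, Rational(-1, 2619)) = Rational(-520, 291)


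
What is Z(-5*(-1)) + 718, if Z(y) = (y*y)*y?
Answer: 843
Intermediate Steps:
Z(y) = y³ (Z(y) = y²*y = y³)
Z(-5*(-1)) + 718 = (-5*(-1))³ + 718 = 5³ + 718 = 125 + 718 = 843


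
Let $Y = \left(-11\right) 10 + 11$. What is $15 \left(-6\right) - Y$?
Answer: $9$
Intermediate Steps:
$Y = -99$ ($Y = -110 + 11 = -99$)
$15 \left(-6\right) - Y = 15 \left(-6\right) - -99 = -90 + 99 = 9$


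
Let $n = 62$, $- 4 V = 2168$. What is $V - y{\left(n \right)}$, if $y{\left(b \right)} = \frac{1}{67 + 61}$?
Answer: $- \frac{69377}{128} \approx -542.01$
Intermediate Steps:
$V = -542$ ($V = \left(- \frac{1}{4}\right) 2168 = -542$)
$y{\left(b \right)} = \frac{1}{128}$
$V - y{\left(n \right)} = -542 - \frac{1}{128} = - \frac{69377}{128}$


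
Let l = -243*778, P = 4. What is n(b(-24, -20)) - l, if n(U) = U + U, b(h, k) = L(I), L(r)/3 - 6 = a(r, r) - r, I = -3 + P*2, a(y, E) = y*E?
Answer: 189210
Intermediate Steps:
a(y, E) = E*y
I = 5 (I = -3 + 4*2 = -3 + 8 = 5)
L(r) = 18 - 3*r + 3*r**2 (L(r) = 18 + 3*(r*r - r) = 18 + 3*(r**2 - r) = 18 + (-3*r + 3*r**2) = 18 - 3*r + 3*r**2)
b(h, k) = 78 (b(h, k) = 18 - 3*5 + 3*5**2 = 18 - 15 + 3*25 = 18 - 15 + 75 = 78)
l = -189054
n(U) = 2*U
n(b(-24, -20)) - l = 2*78 - 1*(-189054) = 156 + 189054 = 189210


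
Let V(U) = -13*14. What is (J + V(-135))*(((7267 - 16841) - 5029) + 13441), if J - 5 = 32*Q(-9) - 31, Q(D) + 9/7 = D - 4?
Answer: 772896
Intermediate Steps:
V(U) = -182
Q(D) = -37/7 + D (Q(D) = -9/7 + (D - 4) = -9/7 + (-4 + D) = -37/7 + D)
J = -3382/7 (J = 5 + (32*(-37/7 - 9) - 31) = 5 + (32*(-100/7) - 31) = 5 + (-3200/7 - 31) = 5 - 3417/7 = -3382/7 ≈ -483.14)
(J + V(-135))*(((7267 - 16841) - 5029) + 13441) = (-3382/7 - 182)*(((7267 - 16841) - 5029) + 13441) = -4656*((-9574 - 5029) + 13441)/7 = -4656*(-14603 + 13441)/7 = -4656/7*(-1162) = 772896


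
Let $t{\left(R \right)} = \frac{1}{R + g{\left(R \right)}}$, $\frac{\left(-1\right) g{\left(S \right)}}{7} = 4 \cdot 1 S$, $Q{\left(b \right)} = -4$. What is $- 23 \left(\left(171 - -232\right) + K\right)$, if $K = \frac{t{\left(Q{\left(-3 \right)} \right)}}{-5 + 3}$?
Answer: $- \frac{2002081}{216} \approx -9268.9$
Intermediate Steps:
$g{\left(S \right)} = - 28 S$ ($g{\left(S \right)} = - 7 \cdot 4 \cdot 1 S = - 7 \cdot 4 S = - 28 S$)
$t{\left(R \right)} = - \frac{1}{27 R}$ ($t{\left(R \right)} = \frac{1}{R - 28 R} = \frac{1}{\left(-27\right) R} = - \frac{1}{27 R}$)
$K = - \frac{1}{216}$ ($K = \frac{\left(- \frac{1}{27}\right) \frac{1}{-4}}{-5 + 3} = \frac{\left(- \frac{1}{27}\right) \left(- \frac{1}{4}\right)}{-2} = \frac{1}{108} \left(- \frac{1}{2}\right) = - \frac{1}{216} \approx -0.0046296$)
$- 23 \left(\left(171 - -232\right) + K\right) = - 23 \left(\left(171 - -232\right) - \frac{1}{216}\right) = - 23 \left(\left(171 + 232\right) - \frac{1}{216}\right) = - 23 \left(403 - \frac{1}{216}\right) = \left(-23\right) \frac{87047}{216} = - \frac{2002081}{216}$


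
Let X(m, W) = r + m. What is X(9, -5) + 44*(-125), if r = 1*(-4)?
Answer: -5495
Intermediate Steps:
r = -4
X(m, W) = -4 + m
X(9, -5) + 44*(-125) = (-4 + 9) + 44*(-125) = 5 - 5500 = -5495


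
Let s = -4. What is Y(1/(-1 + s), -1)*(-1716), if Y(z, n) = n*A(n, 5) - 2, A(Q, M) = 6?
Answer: 13728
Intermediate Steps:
Y(z, n) = -2 + 6*n (Y(z, n) = n*6 - 2 = 6*n - 2 = -2 + 6*n)
Y(1/(-1 + s), -1)*(-1716) = (-2 + 6*(-1))*(-1716) = (-2 - 6)*(-1716) = -8*(-1716) = 13728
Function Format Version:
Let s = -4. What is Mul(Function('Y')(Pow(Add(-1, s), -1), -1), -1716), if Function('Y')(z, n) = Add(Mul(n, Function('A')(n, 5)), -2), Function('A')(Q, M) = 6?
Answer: 13728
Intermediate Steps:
Function('Y')(z, n) = Add(-2, Mul(6, n)) (Function('Y')(z, n) = Add(Mul(n, 6), -2) = Add(Mul(6, n), -2) = Add(-2, Mul(6, n)))
Mul(Function('Y')(Pow(Add(-1, s), -1), -1), -1716) = Mul(Add(-2, Mul(6, -1)), -1716) = Mul(Add(-2, -6), -1716) = Mul(-8, -1716) = 13728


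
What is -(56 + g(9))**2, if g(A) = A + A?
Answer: -5476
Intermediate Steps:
g(A) = 2*A
-(56 + g(9))**2 = -(56 + 2*9)**2 = -(56 + 18)**2 = -1*74**2 = -1*5476 = -5476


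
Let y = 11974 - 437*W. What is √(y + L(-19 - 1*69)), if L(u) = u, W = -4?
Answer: √13634 ≈ 116.76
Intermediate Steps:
y = 13722 (y = 11974 - 437*(-4) = 11974 - 1*(-1748) = 11974 + 1748 = 13722)
√(y + L(-19 - 1*69)) = √(13722 + (-19 - 1*69)) = √(13722 + (-19 - 69)) = √(13722 - 88) = √13634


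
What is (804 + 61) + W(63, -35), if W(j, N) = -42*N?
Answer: 2335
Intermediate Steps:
(804 + 61) + W(63, -35) = (804 + 61) - 42*(-35) = 865 + 1470 = 2335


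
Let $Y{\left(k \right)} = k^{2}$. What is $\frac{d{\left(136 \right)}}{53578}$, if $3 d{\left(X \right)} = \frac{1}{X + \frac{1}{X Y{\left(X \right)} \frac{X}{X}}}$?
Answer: $\frac{1257728}{27493712800239} \approx 4.5746 \cdot 10^{-8}$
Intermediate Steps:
$d{\left(X \right)} = \frac{1}{3 \left(X + \frac{1}{X^{3}}\right)}$ ($d{\left(X \right)} = \frac{1}{3 \left(X + \frac{1}{X X^{2} \frac{X}{X}}\right)} = \frac{1}{3 \left(X + \frac{1}{X^{3} \cdot 1}\right)} = \frac{1}{3 \left(X + \frac{1}{X^{3}}\right)}$)
$\frac{d{\left(136 \right)}}{53578} = \frac{\frac{1}{3} \cdot 136^{3} \frac{1}{1 + 136^{4}}}{53578} = \frac{1}{3} \cdot 2515456 \frac{1}{1 + 342102016} \cdot \frac{1}{53578} = \frac{1}{3} \cdot 2515456 \cdot \frac{1}{342102017} \cdot \frac{1}{53578} = \frac{2515456}{1026306051} \cdot \frac{1}{53578} = \frac{1257728}{27493712800239}$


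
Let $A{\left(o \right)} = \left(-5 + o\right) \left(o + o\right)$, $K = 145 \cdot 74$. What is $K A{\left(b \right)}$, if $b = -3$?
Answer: $515040$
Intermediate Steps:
$K = 10730$
$A{\left(o \right)} = 2 o \left(-5 + o\right)$ ($A{\left(o \right)} = \left(-5 + o\right) 2 o = 2 o \left(-5 + o\right)$)
$K A{\left(b \right)} = 10730 \cdot 2 \left(-3\right) \left(-5 - 3\right) = 10730 \cdot 2 \left(-3\right) \left(-8\right) = 10730 \cdot 48 = 515040$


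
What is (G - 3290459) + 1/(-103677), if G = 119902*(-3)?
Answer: -378438156706/103677 ≈ -3.6502e+6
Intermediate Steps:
G = -359706
(G - 3290459) + 1/(-103677) = (-359706 - 3290459) + 1/(-103677) = -3650165 - 1/103677 = -378438156706/103677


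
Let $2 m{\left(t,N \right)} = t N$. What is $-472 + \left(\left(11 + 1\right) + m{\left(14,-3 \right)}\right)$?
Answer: $-481$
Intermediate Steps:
$m{\left(t,N \right)} = \frac{N t}{2}$ ($m{\left(t,N \right)} = \frac{t N}{2} = \frac{N t}{2}$)
$-472 + \left(\left(11 + 1\right) + m{\left(14,-3 \right)}\right) = -472 + \left(\left(11 + 1\right) + \frac{1}{2} \left(-3\right) 14\right) = -472 + \left(12 - 21\right) = -472 - 9 = -481$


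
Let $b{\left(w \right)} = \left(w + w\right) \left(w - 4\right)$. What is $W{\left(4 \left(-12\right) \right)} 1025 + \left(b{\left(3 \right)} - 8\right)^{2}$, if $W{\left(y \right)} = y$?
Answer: $-49004$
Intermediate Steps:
$b{\left(w \right)} = 2 w \left(-4 + w\right)$
$W{\left(4 \left(-12\right) \right)} 1025 + \left(b{\left(3 \right)} - 8\right)^{2} = 4 \left(-12\right) 1025 + \left(2 \cdot 3 \left(-4 + 3\right) - 8\right)^{2} = \left(-48\right) 1025 + \left(2 \cdot 3 \left(-1\right) - 8\right)^{2} = -49200 + \left(-6 - 8\right)^{2} = -49200 + \left(-14\right)^{2} = -49200 + 196 = -49004$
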